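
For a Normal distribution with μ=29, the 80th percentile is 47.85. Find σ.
σ = 22.3972

For X ~ Normal(μ, σ), the p-th percentile satisfies x = μ + z_p × σ,
where z_p = Φ⁻¹(p) is the standard normal quantile.

Step 1: z_{0.8} = Φ⁻¹(0.8) = 0.8416

Step 2: Solve for σ:
47.85 = 29 + 0.8416 × σ
σ = (47.85 - 29) / 0.8416
σ = 18.85 / 0.8416
σ = 22.3972

Verification: μ + z × σ = 29 + 0.8416 × 22.3972 = 47.85 ✓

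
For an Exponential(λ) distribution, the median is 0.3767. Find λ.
λ = 1.8401

For X ~ Exponential(λ), the CDF is F(x) = 1 - e^(-λx).
The median m satisfies F(m) = 0.5:
1 - e^(-λm) = 0.5
e^(-λm) = 0.5
λm = ln(2)
m = ln(2) / λ

Given m = 0.3767:
λ = ln(2) / 0.3767 = 0.693147 / 0.3767 = 1.8401

Verification: ln(2) / 1.8401 = 0.3767 ✓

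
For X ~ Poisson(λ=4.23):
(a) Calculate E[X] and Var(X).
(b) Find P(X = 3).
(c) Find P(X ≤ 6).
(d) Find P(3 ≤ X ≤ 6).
(a) E[X] = 4.2300, Var(X) = 4.2300
(b) P(X = 3) = 0.183571
(c) P(X ≤ 6) = 0.864012
(d) P(3 ≤ X ≤ 6) = 0.657711

We have X ~ Poisson(λ=4.23).

(a) Moments:
E[X] = 4.2300
Var(X) = 4.2300
σ = √Var(X) = 2.0567

(b) Point probability using PMF:
P(X = 3) = 0.183571

(c) Cumulative probability using CDF:
P(X ≤ 6) = F(6) = 0.864012

(d) Range probability:
P(3 ≤ X ≤ 6) = P(X ≤ 6) - P(X ≤ 2)
                   = F(6) - F(2)
                   = 0.864012 - 0.206301
                   = 0.657711

This means approximately 65.8% of outcomes fall in the interval [3, 6].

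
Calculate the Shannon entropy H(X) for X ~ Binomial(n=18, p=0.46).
2.1673 nats

We have X ~ Binomial(n=18, p=0.46).

The Shannon entropy measures the uncertainty or information content of the distribution.

For a Binomial distribution with n=18, p=0.46:
H(X) = 2.1673 nats

(In bits, this would be 3.1268 bits.)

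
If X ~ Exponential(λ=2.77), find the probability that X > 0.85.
0.094941

We have X ~ Exponential(λ=2.77).

P(X > 0.85) = 1 - P(X ≤ 0.85)
                = 1 - F(0.85)
                = 1 - 0.905059
                = 0.094941

So there's approximately a 9.5% chance that X exceeds 0.85.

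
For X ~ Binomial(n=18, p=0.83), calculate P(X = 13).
0.107929

We have X ~ Binomial(n=18, p=0.83).

For a Binomial distribution, the PMF gives us the probability of each outcome.

Using the PMF formula:
P(X = 13) = 0.107929

Rounded to 4 decimal places: 0.1079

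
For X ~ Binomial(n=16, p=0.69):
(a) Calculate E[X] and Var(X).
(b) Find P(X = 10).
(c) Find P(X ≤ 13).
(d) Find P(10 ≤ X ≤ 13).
(a) E[X] = 11.0400, Var(X) = 3.4224
(b) P(X = 10) = 0.173854
(c) P(X ≤ 13) = 0.914441
(d) P(10 ≤ X ≤ 13) = 0.714743

We have X ~ Binomial(n=16, p=0.69).

(a) Moments:
E[X] = 11.0400
Var(X) = 3.4224
σ = √Var(X) = 1.8500

(b) Point probability using PMF:
P(X = 10) = 0.173854

(c) Cumulative probability using CDF:
P(X ≤ 13) = F(13) = 0.914441

(d) Range probability:
P(10 ≤ X ≤ 13) = P(X ≤ 13) - P(X ≤ 9)
                   = F(13) - F(9)
                   = 0.914441 - 0.199698
                   = 0.714743

This means approximately 71.5% of outcomes fall in the interval [10, 13].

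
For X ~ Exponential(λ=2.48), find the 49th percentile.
0.2715

We have X ~ Exponential(λ=2.48).

We want to find x such that P(X ≤ x) = 0.49.

This is the 49th percentile, which means 49% of values fall below this point.

Using the inverse CDF (quantile function):
x = F⁻¹(0.49) = 0.2715

Verification: P(X ≤ 0.2715) = 0.49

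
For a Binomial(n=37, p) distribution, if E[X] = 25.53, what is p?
p = 0.69

For a Binomial(n, p) distribution:
E[X] = n × p

Given n = 37 and E[X] = 25.53:
25.53 = 37 × p
p = 25.53 / 37 = 0.69

Verification: Binomial(37, 0.69) has E[X] = 25.53 ✓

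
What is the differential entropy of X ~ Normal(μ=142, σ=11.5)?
3.8613 nats

We have X ~ Normal(μ=142, σ=11.5).

The differential entropy measures the uncertainty or information content of the distribution.

For a Normal distribution with μ=142, σ=11.5:
h(X) = 3.8613 nats

(In bits, this would be 5.5707 bits.)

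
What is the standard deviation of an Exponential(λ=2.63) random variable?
0.3802

We have X ~ Exponential(λ=2.63).

For an Exponential distribution with λ=2.63:
σ = √Var(X) = 0.3802

The standard deviation is the square root of the variance.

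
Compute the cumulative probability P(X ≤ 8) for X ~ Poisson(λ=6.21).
0.824813

We have X ~ Poisson(λ=6.21).

The CDF gives us P(X ≤ k).

Using the CDF:
P(X ≤ 8) = 0.824813

This means there's approximately a 82.5% chance that X is at most 8.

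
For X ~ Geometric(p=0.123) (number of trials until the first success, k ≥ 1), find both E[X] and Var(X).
E[X] = 8.1301, Var(X) = 57.9681

We have X ~ Geometric(p=0.123) (number of trials until the first success, k ≥ 1).

For a Geometric distribution with p=0.123 (number of trials until the first success, k ≥ 1):

Expected value:
E[X] = 8.1301

Variance:
Var(X) = 57.9681

Standard deviation:
σ = √Var(X) = 7.6137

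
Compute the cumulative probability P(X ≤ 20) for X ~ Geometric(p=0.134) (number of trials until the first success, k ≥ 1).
0.943720

We have X ~ Geometric(p=0.134) (number of trials until the first success, k ≥ 1).

The CDF gives us P(X ≤ k).

Using the CDF:
P(X ≤ 20) = 0.943720

This means there's approximately a 94.4% chance that X is at most 20.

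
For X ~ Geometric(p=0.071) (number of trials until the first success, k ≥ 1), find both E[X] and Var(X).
E[X] = 14.0845, Var(X) = 184.2888

We have X ~ Geometric(p=0.071) (number of trials until the first success, k ≥ 1).

For a Geometric distribution with p=0.071 (number of trials until the first success, k ≥ 1):

Expected value:
E[X] = 14.0845

Variance:
Var(X) = 184.2888

Standard deviation:
σ = √Var(X) = 13.5753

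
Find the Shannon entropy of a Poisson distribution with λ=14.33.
2.7441 nats

We have X ~ Poisson(λ=14.33).

The Shannon entropy measures the uncertainty or information content of the distribution.

For a Poisson distribution with λ=14.33:
H(X) = 2.7441 nats

(In bits, this would be 3.9589 bits.)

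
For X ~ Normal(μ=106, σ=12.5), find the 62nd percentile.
109.8185

We have X ~ Normal(μ=106, σ=12.5).

We want to find x such that P(X ≤ x) = 0.62.

This is the 62nd percentile, which means 62% of values fall below this point.

Using the inverse CDF (quantile function):
x = F⁻¹(0.62) = 109.8185

Verification: P(X ≤ 109.8185) = 0.62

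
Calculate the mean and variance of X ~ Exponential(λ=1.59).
E[X] = 0.6289, Var(X) = 0.3956

We have X ~ Exponential(λ=1.59).

For an Exponential distribution with λ=1.59:

Expected value:
E[X] = 0.6289

Variance:
Var(X) = 0.3956

Standard deviation:
σ = √Var(X) = 0.6289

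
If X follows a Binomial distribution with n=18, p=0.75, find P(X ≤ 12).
0.282549

We have X ~ Binomial(n=18, p=0.75).

The CDF gives us P(X ≤ k).

Using the CDF:
P(X ≤ 12) = 0.282549

This means there's approximately a 28.3% chance that X is at most 12.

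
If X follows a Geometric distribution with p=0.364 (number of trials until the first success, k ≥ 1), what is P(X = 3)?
0.147237

We have X ~ Geometric(p=0.364) (number of trials until the first success, k ≥ 1).

For a Geometric distribution, the PMF gives us the probability of each outcome.

Using the PMF formula:
P(X = 3) = 0.147237

Rounded to 4 decimal places: 0.1472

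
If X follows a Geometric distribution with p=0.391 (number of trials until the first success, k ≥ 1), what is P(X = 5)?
0.053783

We have X ~ Geometric(p=0.391) (number of trials until the first success, k ≥ 1).

For a Geometric distribution, the PMF gives us the probability of each outcome.

Using the PMF formula:
P(X = 5) = 0.053783

Rounded to 4 decimal places: 0.0538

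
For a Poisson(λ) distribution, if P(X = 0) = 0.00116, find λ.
λ = 6.7593

For a Poisson(λ) distribution, the PMF at 0 is:
P(X = 0) = λ^0 e^(-λ) / 0! = e^(-λ)

Given P(X = 0) = 0.00116:
e^(-λ) = 0.00116
-λ = ln(0.00116)
λ = -ln(0.00116) = 6.7593

Verification: e^(-6.7593) = 0.00116 ✓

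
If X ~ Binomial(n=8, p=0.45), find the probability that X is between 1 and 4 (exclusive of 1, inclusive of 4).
0.676438

We have X ~ Binomial(n=8, p=0.45).

To find P(1 < X ≤ 4), we use:
P(1 < X ≤ 4) = P(X ≤ 4) - P(X ≤ 1)
                 = F(4) - F(1)
                 = 0.739619 - 0.063181
                 = 0.676438

So there's approximately a 67.6% chance that X falls in this range.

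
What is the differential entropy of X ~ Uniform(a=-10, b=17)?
3.2958 nats

We have X ~ Uniform(a=-10, b=17).

The differential entropy measures the uncertainty or information content of the distribution.

For a Uniform distribution with a=-10, b=17:
h(X) = 3.2958 nats

(In bits, this would be 4.7549 bits.)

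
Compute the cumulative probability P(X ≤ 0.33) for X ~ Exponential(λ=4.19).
0.749100

We have X ~ Exponential(λ=4.19).

The CDF gives us P(X ≤ k).

Using the CDF:
P(X ≤ 0.33) = 0.749100

This means there's approximately a 74.9% chance that X is at most 0.33.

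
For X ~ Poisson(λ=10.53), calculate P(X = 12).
0.103677

We have X ~ Poisson(λ=10.53).

For a Poisson distribution, the PMF gives us the probability of each outcome.

Using the PMF formula:
P(X = 12) = 0.103677

Rounded to 4 decimal places: 0.1037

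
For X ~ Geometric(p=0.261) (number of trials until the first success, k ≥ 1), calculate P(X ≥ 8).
0.120368

We have X ~ Geometric(p=0.261) (number of trials until the first success, k ≥ 1).

For discrete distributions, P(X ≥ 8) = 1 - P(X ≤ 7).

P(X ≤ 7) = 0.879632
P(X ≥ 8) = 1 - 0.879632 = 0.120368

So there's approximately a 12.0% chance that X is at least 8.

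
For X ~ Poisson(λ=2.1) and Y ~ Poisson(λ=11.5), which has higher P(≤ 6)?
X has higher probability (P(X ≤ 6) = 0.9941 > P(Y ≤ 6) = 0.0603)

Compute P(≤ 6) for each distribution:

X ~ Poisson(λ=2.1):
P(X ≤ 6) = 0.9941

Y ~ Poisson(λ=11.5):
P(Y ≤ 6) = 0.0603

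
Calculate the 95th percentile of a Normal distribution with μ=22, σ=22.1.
58.3513

We have X ~ Normal(μ=22, σ=22.1).

We want to find x such that P(X ≤ x) = 0.95.

This is the 95th percentile, which means 95% of values fall below this point.

Using the inverse CDF (quantile function):
x = F⁻¹(0.95) = 58.3513

Verification: P(X ≤ 58.3513) = 0.95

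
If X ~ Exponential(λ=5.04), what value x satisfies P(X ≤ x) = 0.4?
0.1014

We have X ~ Exponential(λ=5.04).

We want to find x such that P(X ≤ x) = 0.4.

This is the 40th percentile, which means 40% of values fall below this point.

Using the inverse CDF (quantile function):
x = F⁻¹(0.4) = 0.1014

Verification: P(X ≤ 0.1014) = 0.4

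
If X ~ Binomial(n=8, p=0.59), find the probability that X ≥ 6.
0.294846

We have X ~ Binomial(n=8, p=0.59).

For discrete distributions, P(X ≥ 6) = 1 - P(X ≤ 5).

P(X ≤ 5) = 0.705154
P(X ≥ 6) = 1 - 0.705154 = 0.294846

So there's approximately a 29.5% chance that X is at least 6.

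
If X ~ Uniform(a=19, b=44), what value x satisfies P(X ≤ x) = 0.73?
37.2500

We have X ~ Uniform(a=19, b=44).

We want to find x such that P(X ≤ x) = 0.73.

This is the 73rd percentile, which means 73% of values fall below this point.

Using the inverse CDF (quantile function):
x = F⁻¹(0.73) = 37.2500

Verification: P(X ≤ 37.2500) = 0.73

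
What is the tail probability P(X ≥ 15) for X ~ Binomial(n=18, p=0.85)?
0.720236

We have X ~ Binomial(n=18, p=0.85).

For discrete distributions, P(X ≥ 15) = 1 - P(X ≤ 14).

P(X ≤ 14) = 0.279764
P(X ≥ 15) = 1 - 0.279764 = 0.720236

So there's approximately a 72.0% chance that X is at least 15.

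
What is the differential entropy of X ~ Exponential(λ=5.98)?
-0.7884 nats

We have X ~ Exponential(λ=5.98).

The differential entropy measures the uncertainty or information content of the distribution.

For an Exponential distribution with λ=5.98:
h(X) = -0.7884 nats

(In bits, this would be -1.1375 bits.)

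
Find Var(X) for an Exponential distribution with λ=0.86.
1.3521

We have X ~ Exponential(λ=0.86).

For an Exponential distribution with λ=0.86:
Var(X) = 1.3521

The variance measures the spread of the distribution around the mean.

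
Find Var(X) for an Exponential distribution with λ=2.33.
0.1842

We have X ~ Exponential(λ=2.33).

For an Exponential distribution with λ=2.33:
Var(X) = 0.1842

The variance measures the spread of the distribution around the mean.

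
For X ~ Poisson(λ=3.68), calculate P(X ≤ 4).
0.691077

We have X ~ Poisson(λ=3.68).

The CDF gives us P(X ≤ k).

Using the CDF:
P(X ≤ 4) = 0.691077

This means there's approximately a 69.1% chance that X is at most 4.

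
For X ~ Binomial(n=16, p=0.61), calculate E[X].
9.7600

We have X ~ Binomial(n=16, p=0.61).

For a Binomial distribution with n=16, p=0.61:
E[X] = 9.7600

This is the expected (average) value of X.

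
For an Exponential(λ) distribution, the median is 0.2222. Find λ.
λ = 3.1195

For X ~ Exponential(λ), the CDF is F(x) = 1 - e^(-λx).
The median m satisfies F(m) = 0.5:
1 - e^(-λm) = 0.5
e^(-λm) = 0.5
λm = ln(2)
m = ln(2) / λ

Given m = 0.2222:
λ = ln(2) / 0.2222 = 0.693147 / 0.2222 = 3.1195

Verification: ln(2) / 3.1195 = 0.2222 ✓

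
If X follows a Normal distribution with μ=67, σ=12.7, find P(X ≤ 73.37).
0.692017

We have X ~ Normal(μ=67, σ=12.7).

The CDF gives us P(X ≤ k).

Using the CDF:
P(X ≤ 73.37) = 0.692017

This means there's approximately a 69.2% chance that X is at most 73.37.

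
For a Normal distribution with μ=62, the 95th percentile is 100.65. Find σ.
σ = 23.4975

For X ~ Normal(μ, σ), the p-th percentile satisfies x = μ + z_p × σ,
where z_p = Φ⁻¹(p) is the standard normal quantile.

Step 1: z_{0.95} = Φ⁻¹(0.95) = 1.6449

Step 2: Solve for σ:
100.65 = 62 + 1.6449 × σ
σ = (100.65 - 62) / 1.6449
σ = 38.65 / 1.6449
σ = 23.4975

Verification: μ + z × σ = 62 + 1.6449 × 23.4975 = 100.65 ✓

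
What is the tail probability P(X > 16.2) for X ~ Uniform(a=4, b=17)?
0.061538

We have X ~ Uniform(a=4, b=17).

P(X > 16.2) = 1 - P(X ≤ 16.2)
                = 1 - F(16.2)
                = 1 - 0.938462
                = 0.061538

So there's approximately a 6.2% chance that X exceeds 16.2.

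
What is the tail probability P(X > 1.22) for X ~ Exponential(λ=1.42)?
0.176859

We have X ~ Exponential(λ=1.42).

P(X > 1.22) = 1 - P(X ≤ 1.22)
                = 1 - F(1.22)
                = 1 - 0.823141
                = 0.176859

So there's approximately a 17.7% chance that X exceeds 1.22.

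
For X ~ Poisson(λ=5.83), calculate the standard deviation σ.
2.4145

We have X ~ Poisson(λ=5.83).

For a Poisson distribution with λ=5.83:
σ = √Var(X) = 2.4145

The standard deviation is the square root of the variance.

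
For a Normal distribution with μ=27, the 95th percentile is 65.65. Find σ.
σ = 23.4975

For X ~ Normal(μ, σ), the p-th percentile satisfies x = μ + z_p × σ,
where z_p = Φ⁻¹(p) is the standard normal quantile.

Step 1: z_{0.95} = Φ⁻¹(0.95) = 1.6449

Step 2: Solve for σ:
65.65 = 27 + 1.6449 × σ
σ = (65.65 - 27) / 1.6449
σ = 38.65 / 1.6449
σ = 23.4975

Verification: μ + z × σ = 27 + 1.6449 × 23.4975 = 65.65 ✓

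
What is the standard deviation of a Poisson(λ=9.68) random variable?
3.1113

We have X ~ Poisson(λ=9.68).

For a Poisson distribution with λ=9.68:
σ = √Var(X) = 3.1113

The standard deviation is the square root of the variance.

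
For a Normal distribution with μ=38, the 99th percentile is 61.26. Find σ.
σ = 9.9985

For X ~ Normal(μ, σ), the p-th percentile satisfies x = μ + z_p × σ,
where z_p = Φ⁻¹(p) is the standard normal quantile.

Step 1: z_{0.99} = Φ⁻¹(0.99) = 2.3263

Step 2: Solve for σ:
61.26 = 38 + 2.3263 × σ
σ = (61.26 - 38) / 2.3263
σ = 23.26 / 2.3263
σ = 9.9985

Verification: μ + z × σ = 38 + 2.3263 × 9.9985 = 61.26 ✓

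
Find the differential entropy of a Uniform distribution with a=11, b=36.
3.2189 nats

We have X ~ Uniform(a=11, b=36).

The differential entropy measures the uncertainty or information content of the distribution.

For a Uniform distribution with a=11, b=36:
h(X) = 3.2189 nats

(In bits, this would be 4.6439 bits.)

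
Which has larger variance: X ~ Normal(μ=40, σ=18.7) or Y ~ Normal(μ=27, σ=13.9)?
X has larger variance (349.6900 > 193.2100)

Compute the variance for each distribution:

X ~ Normal(μ=40, σ=18.7):
Var(X) = 349.6900

Y ~ Normal(μ=27, σ=13.9):
Var(Y) = 193.2100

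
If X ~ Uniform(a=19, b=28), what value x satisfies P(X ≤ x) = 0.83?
26.4700

We have X ~ Uniform(a=19, b=28).

We want to find x such that P(X ≤ x) = 0.83.

This is the 83rd percentile, which means 83% of values fall below this point.

Using the inverse CDF (quantile function):
x = F⁻¹(0.83) = 26.4700

Verification: P(X ≤ 26.4700) = 0.83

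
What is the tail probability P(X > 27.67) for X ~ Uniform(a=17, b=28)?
0.030000

We have X ~ Uniform(a=17, b=28).

P(X > 27.67) = 1 - P(X ≤ 27.67)
                = 1 - F(27.67)
                = 1 - 0.970000
                = 0.030000

So there's approximately a 3.0% chance that X exceeds 27.67.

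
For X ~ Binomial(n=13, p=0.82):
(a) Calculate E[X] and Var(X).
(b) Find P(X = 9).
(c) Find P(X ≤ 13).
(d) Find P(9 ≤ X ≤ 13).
(a) E[X] = 10.6600, Var(X) = 1.9188
(b) P(X = 9) = 0.125812
(c) P(X ≤ 13) = 1.000000
(d) P(9 ≤ X ≤ 13) = 0.931950

We have X ~ Binomial(n=13, p=0.82).

(a) Moments:
E[X] = 10.6600
Var(X) = 1.9188
σ = √Var(X) = 1.3852

(b) Point probability using PMF:
P(X = 9) = 0.125812

(c) Cumulative probability using CDF:
P(X ≤ 13) = F(13) = 1.000000

(d) Range probability:
P(9 ≤ X ≤ 13) = P(X ≤ 13) - P(X ≤ 8)
                   = F(13) - F(8)
                   = 1.000000 - 0.068050
                   = 0.931950

This means approximately 93.2% of outcomes fall in the interval [9, 13].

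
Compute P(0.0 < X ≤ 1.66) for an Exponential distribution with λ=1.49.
0.915702

We have X ~ Exponential(λ=1.49).

To find P(0.0 < X ≤ 1.66), we use:
P(0.0 < X ≤ 1.66) = P(X ≤ 1.66) - P(X ≤ 0.0)
                 = F(1.66) - F(0.0)
                 = 0.915702 - 0.000000
                 = 0.915702

So there's approximately a 91.6% chance that X falls in this range.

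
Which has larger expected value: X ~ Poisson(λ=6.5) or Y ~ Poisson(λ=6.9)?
Y has larger mean (6.9000 > 6.5000)

Compute the expected value for each distribution:

X ~ Poisson(λ=6.5):
E[X] = 6.5000

Y ~ Poisson(λ=6.9):
E[Y] = 6.9000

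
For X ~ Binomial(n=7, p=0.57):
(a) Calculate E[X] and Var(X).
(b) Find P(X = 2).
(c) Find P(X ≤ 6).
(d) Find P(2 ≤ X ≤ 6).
(a) E[X] = 3.9900, Var(X) = 1.7157
(b) P(X = 2) = 0.100302
(c) P(X ≤ 6) = 0.980451
(d) P(2 ≤ X ≤ 6) = 0.952511

We have X ~ Binomial(n=7, p=0.57).

(a) Moments:
E[X] = 3.9900
Var(X) = 1.7157
σ = √Var(X) = 1.3098

(b) Point probability using PMF:
P(X = 2) = 0.100302

(c) Cumulative probability using CDF:
P(X ≤ 6) = F(6) = 0.980451

(d) Range probability:
P(2 ≤ X ≤ 6) = P(X ≤ 6) - P(X ≤ 1)
                   = F(6) - F(1)
                   = 0.980451 - 0.027940
                   = 0.952511

This means approximately 95.3% of outcomes fall in the interval [2, 6].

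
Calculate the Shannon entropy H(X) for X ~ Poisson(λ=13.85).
2.7268 nats

We have X ~ Poisson(λ=13.85).

The Shannon entropy measures the uncertainty or information content of the distribution.

For a Poisson distribution with λ=13.85:
H(X) = 2.7268 nats

(In bits, this would be 3.9340 bits.)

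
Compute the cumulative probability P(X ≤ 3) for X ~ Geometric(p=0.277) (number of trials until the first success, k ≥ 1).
0.622067

We have X ~ Geometric(p=0.277) (number of trials until the first success, k ≥ 1).

The CDF gives us P(X ≤ k).

Using the CDF:
P(X ≤ 3) = 0.622067

This means there's approximately a 62.2% chance that X is at most 3.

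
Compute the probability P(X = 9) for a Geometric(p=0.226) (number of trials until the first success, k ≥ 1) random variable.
0.029110

We have X ~ Geometric(p=0.226) (number of trials until the first success, k ≥ 1).

For a Geometric distribution, the PMF gives us the probability of each outcome.

Using the PMF formula:
P(X = 9) = 0.029110

Rounded to 4 decimal places: 0.0291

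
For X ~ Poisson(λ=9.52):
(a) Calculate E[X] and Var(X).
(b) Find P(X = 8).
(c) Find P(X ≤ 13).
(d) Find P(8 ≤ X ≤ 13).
(a) E[X] = 9.5200, Var(X) = 9.5200
(b) P(X = 8) = 0.122770
(c) P(X ≤ 13) = 0.896897
(d) P(8 ≤ X ≤ 13) = 0.630303

We have X ~ Poisson(λ=9.52).

(a) Moments:
E[X] = 9.5200
Var(X) = 9.5200
σ = √Var(X) = 3.0854

(b) Point probability using PMF:
P(X = 8) = 0.122770

(c) Cumulative probability using CDF:
P(X ≤ 13) = F(13) = 0.896897

(d) Range probability:
P(8 ≤ X ≤ 13) = P(X ≤ 13) - P(X ≤ 7)
                   = F(13) - F(7)
                   = 0.896897 - 0.266594
                   = 0.630303

This means approximately 63.0% of outcomes fall in the interval [8, 13].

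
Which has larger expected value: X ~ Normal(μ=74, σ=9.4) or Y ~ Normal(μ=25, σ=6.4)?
X has larger mean (74.0000 > 25.0000)

Compute the expected value for each distribution:

X ~ Normal(μ=74, σ=9.4):
E[X] = 74.0000

Y ~ Normal(μ=25, σ=6.4):
E[Y] = 25.0000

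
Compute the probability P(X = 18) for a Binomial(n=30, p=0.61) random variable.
0.146452

We have X ~ Binomial(n=30, p=0.61).

For a Binomial distribution, the PMF gives us the probability of each outcome.

Using the PMF formula:
P(X = 18) = 0.146452

Rounded to 4 decimal places: 0.1465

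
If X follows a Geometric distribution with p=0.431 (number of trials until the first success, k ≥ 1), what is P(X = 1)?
0.431000

We have X ~ Geometric(p=0.431) (number of trials until the first success, k ≥ 1).

For a Geometric distribution, the PMF gives us the probability of each outcome.

Using the PMF formula:
P(X = 1) = 0.431000

Rounded to 4 decimal places: 0.4310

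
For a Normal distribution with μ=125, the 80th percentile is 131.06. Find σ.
σ = 7.2004

For X ~ Normal(μ, σ), the p-th percentile satisfies x = μ + z_p × σ,
where z_p = Φ⁻¹(p) is the standard normal quantile.

Step 1: z_{0.8} = Φ⁻¹(0.8) = 0.8416

Step 2: Solve for σ:
131.06 = 125 + 0.8416 × σ
σ = (131.06 - 125) / 0.8416
σ = 6.06 / 0.8416
σ = 7.2004

Verification: μ + z × σ = 125 + 0.8416 × 7.2004 = 131.06 ✓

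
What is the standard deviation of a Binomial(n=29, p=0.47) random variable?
2.6877

We have X ~ Binomial(n=29, p=0.47).

For a Binomial distribution with n=29, p=0.47:
σ = √Var(X) = 2.6877

The standard deviation is the square root of the variance.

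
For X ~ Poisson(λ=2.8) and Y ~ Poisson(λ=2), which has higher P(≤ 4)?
Y has higher probability (P(Y ≤ 4) = 0.9473 > P(X ≤ 4) = 0.8477)

Compute P(≤ 4) for each distribution:

X ~ Poisson(λ=2.8):
P(X ≤ 4) = 0.8477

Y ~ Poisson(λ=2):
P(Y ≤ 4) = 0.9473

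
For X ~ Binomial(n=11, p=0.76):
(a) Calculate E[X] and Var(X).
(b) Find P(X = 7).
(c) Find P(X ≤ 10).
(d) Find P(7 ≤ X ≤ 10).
(a) E[X] = 8.3600, Var(X) = 2.0064
(b) P(X = 7) = 0.160344
(c) P(X ≤ 10) = 0.951140
(d) P(7 ≤ X ≤ 10) = 0.851929

We have X ~ Binomial(n=11, p=0.76).

(a) Moments:
E[X] = 8.3600
Var(X) = 2.0064
σ = √Var(X) = 1.4165

(b) Point probability using PMF:
P(X = 7) = 0.160344

(c) Cumulative probability using CDF:
P(X ≤ 10) = F(10) = 0.951140

(d) Range probability:
P(7 ≤ X ≤ 10) = P(X ≤ 10) - P(X ≤ 6)
                   = F(10) - F(6)
                   = 0.951140 - 0.099211
                   = 0.851929

This means approximately 85.2% of outcomes fall in the interval [7, 10].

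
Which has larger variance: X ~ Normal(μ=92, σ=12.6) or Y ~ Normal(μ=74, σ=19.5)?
Y has larger variance (380.2500 > 158.7600)

Compute the variance for each distribution:

X ~ Normal(μ=92, σ=12.6):
Var(X) = 158.7600

Y ~ Normal(μ=74, σ=19.5):
Var(Y) = 380.2500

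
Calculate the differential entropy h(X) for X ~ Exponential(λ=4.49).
-0.5019 nats

We have X ~ Exponential(λ=4.49).

The differential entropy measures the uncertainty or information content of the distribution.

For an Exponential distribution with λ=4.49:
h(X) = -0.5019 nats

(In bits, this would be -0.7240 bits.)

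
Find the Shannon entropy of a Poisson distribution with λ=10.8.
2.6006 nats

We have X ~ Poisson(λ=10.8).

The Shannon entropy measures the uncertainty or information content of the distribution.

For a Poisson distribution with λ=10.8:
H(X) = 2.6006 nats

(In bits, this would be 3.7518 bits.)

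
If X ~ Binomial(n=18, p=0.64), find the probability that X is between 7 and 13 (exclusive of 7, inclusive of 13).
0.807731

We have X ~ Binomial(n=18, p=0.64).

To find P(7 < X ≤ 13), we use:
P(7 < X ≤ 13) = P(X ≤ 13) - P(X ≤ 7)
                 = F(13) - F(7)
                 = 0.834135 - 0.026404
                 = 0.807731

So there's approximately a 80.8% chance that X falls in this range.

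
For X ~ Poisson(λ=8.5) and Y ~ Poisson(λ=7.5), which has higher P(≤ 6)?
Y has higher probability (P(Y ≤ 6) = 0.3782 > P(X ≤ 6) = 0.2562)

Compute P(≤ 6) for each distribution:

X ~ Poisson(λ=8.5):
P(X ≤ 6) = 0.2562

Y ~ Poisson(λ=7.5):
P(Y ≤ 6) = 0.3782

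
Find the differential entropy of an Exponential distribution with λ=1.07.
0.9323 nats

We have X ~ Exponential(λ=1.07).

The differential entropy measures the uncertainty or information content of the distribution.

For an Exponential distribution with λ=1.07:
h(X) = 0.9323 nats

(In bits, this would be 1.3451 bits.)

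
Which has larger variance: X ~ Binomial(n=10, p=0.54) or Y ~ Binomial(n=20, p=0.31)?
Y has larger variance (4.2780 > 2.4840)

Compute the variance for each distribution:

X ~ Binomial(n=10, p=0.54):
Var(X) = 2.4840

Y ~ Binomial(n=20, p=0.31):
Var(Y) = 4.2780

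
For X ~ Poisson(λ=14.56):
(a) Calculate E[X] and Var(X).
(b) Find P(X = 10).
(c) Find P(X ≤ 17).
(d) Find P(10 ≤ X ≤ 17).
(a) E[X] = 14.5600, Var(X) = 14.5600
(b) P(X = 10) = 0.056043
(c) P(X ≤ 17) = 0.784982
(d) P(10 ≤ X ≤ 17) = 0.699558

We have X ~ Poisson(λ=14.56).

(a) Moments:
E[X] = 14.5600
Var(X) = 14.5600
σ = √Var(X) = 3.8158

(b) Point probability using PMF:
P(X = 10) = 0.056043

(c) Cumulative probability using CDF:
P(X ≤ 17) = F(17) = 0.784982

(d) Range probability:
P(10 ≤ X ≤ 17) = P(X ≤ 17) - P(X ≤ 9)
                   = F(17) - F(9)
                   = 0.784982 - 0.085423
                   = 0.699558

This means approximately 70.0% of outcomes fall in the interval [10, 17].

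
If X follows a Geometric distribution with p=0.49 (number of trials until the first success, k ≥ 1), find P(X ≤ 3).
0.867349

We have X ~ Geometric(p=0.49) (number of trials until the first success, k ≥ 1).

The CDF gives us P(X ≤ k).

Using the CDF:
P(X ≤ 3) = 0.867349

This means there's approximately a 86.7% chance that X is at most 3.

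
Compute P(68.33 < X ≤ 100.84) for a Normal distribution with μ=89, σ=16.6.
0.655623

We have X ~ Normal(μ=89, σ=16.6).

To find P(68.33 < X ≤ 100.84), we use:
P(68.33 < X ≤ 100.84) = P(X ≤ 100.84) - P(X ≤ 68.33)
                 = F(100.84) - F(68.33)
                 = 0.762155 - 0.106533
                 = 0.655623

So there's approximately a 65.6% chance that X falls in this range.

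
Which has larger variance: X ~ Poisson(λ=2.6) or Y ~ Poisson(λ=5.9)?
Y has larger variance (5.9000 > 2.6000)

Compute the variance for each distribution:

X ~ Poisson(λ=2.6):
Var(X) = 2.6000

Y ~ Poisson(λ=5.9):
Var(Y) = 5.9000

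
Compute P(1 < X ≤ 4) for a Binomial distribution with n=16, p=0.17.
0.661943

We have X ~ Binomial(n=16, p=0.17).

To find P(1 < X ≤ 4), we use:
P(1 < X ≤ 4) = P(X ≤ 4) - P(X ≤ 1)
                 = F(4) - F(1)
                 = 0.878913 - 0.216970
                 = 0.661943

So there's approximately a 66.2% chance that X falls in this range.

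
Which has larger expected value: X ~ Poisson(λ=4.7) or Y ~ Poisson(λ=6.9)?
Y has larger mean (6.9000 > 4.7000)

Compute the expected value for each distribution:

X ~ Poisson(λ=4.7):
E[X] = 4.7000

Y ~ Poisson(λ=6.9):
E[Y] = 6.9000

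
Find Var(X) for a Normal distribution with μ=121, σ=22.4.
501.7600

We have X ~ Normal(μ=121, σ=22.4).

For a Normal distribution with μ=121, σ=22.4:
Var(X) = 501.7600

The variance measures the spread of the distribution around the mean.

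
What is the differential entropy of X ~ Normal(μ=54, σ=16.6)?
4.2283 nats

We have X ~ Normal(μ=54, σ=16.6).

The differential entropy measures the uncertainty or information content of the distribution.

For a Normal distribution with μ=54, σ=16.6:
h(X) = 4.2283 nats

(In bits, this would be 6.1002 bits.)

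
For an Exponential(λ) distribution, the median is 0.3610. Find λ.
λ = 1.9201

For X ~ Exponential(λ), the CDF is F(x) = 1 - e^(-λx).
The median m satisfies F(m) = 0.5:
1 - e^(-λm) = 0.5
e^(-λm) = 0.5
λm = ln(2)
m = ln(2) / λ

Given m = 0.3610:
λ = ln(2) / 0.3610 = 0.693147 / 0.3610 = 1.9201

Verification: ln(2) / 1.9201 = 0.3610 ✓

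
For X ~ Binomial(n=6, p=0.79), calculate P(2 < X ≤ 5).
0.736685

We have X ~ Binomial(n=6, p=0.79).

To find P(2 < X ≤ 5), we use:
P(2 < X ≤ 5) = P(X ≤ 5) - P(X ≤ 2)
                 = F(5) - F(2)
                 = 0.756913 - 0.020228
                 = 0.736685

So there's approximately a 73.7% chance that X falls in this range.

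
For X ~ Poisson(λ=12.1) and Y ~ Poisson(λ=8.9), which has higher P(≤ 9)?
Y has higher probability (P(Y ≤ 9) = 0.6006 > P(X ≤ 9) = 0.2338)

Compute P(≤ 9) for each distribution:

X ~ Poisson(λ=12.1):
P(X ≤ 9) = 0.2338

Y ~ Poisson(λ=8.9):
P(Y ≤ 9) = 0.6006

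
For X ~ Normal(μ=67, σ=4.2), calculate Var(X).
17.6400

We have X ~ Normal(μ=67, σ=4.2).

For a Normal distribution with μ=67, σ=4.2:
Var(X) = 17.6400

The variance measures the spread of the distribution around the mean.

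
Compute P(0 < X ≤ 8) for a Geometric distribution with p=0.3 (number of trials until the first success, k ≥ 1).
0.942352

We have X ~ Geometric(p=0.3) (number of trials until the first success, k ≥ 1).

To find P(0 < X ≤ 8), we use:
P(0 < X ≤ 8) = P(X ≤ 8) - P(X ≤ 0)
                 = F(8) - F(0)
                 = 0.942352 - 0.000000
                 = 0.942352

So there's approximately a 94.2% chance that X falls in this range.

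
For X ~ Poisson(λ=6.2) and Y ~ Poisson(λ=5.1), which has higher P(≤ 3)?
Y has higher probability (P(Y ≤ 3) = 0.2513 > P(X ≤ 3) = 0.1342)

Compute P(≤ 3) for each distribution:

X ~ Poisson(λ=6.2):
P(X ≤ 3) = 0.1342

Y ~ Poisson(λ=5.1):
P(Y ≤ 3) = 0.2513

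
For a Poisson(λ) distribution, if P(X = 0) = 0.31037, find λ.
λ = 1.1700

For a Poisson(λ) distribution, the PMF at 0 is:
P(X = 0) = λ^0 e^(-λ) / 0! = e^(-λ)

Given P(X = 0) = 0.31037:
e^(-λ) = 0.31037
-λ = ln(0.31037)
λ = -ln(0.31037) = 1.1700

Verification: e^(-1.1700) = 0.31037 ✓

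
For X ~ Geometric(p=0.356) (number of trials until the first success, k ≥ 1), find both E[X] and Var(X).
E[X] = 2.8090, Var(X) = 5.0814

We have X ~ Geometric(p=0.356) (number of trials until the first success, k ≥ 1).

For a Geometric distribution with p=0.356 (number of trials until the first success, k ≥ 1):

Expected value:
E[X] = 2.8090

Variance:
Var(X) = 5.0814

Standard deviation:
σ = √Var(X) = 2.2542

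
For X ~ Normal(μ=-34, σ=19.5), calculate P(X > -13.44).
0.145859

We have X ~ Normal(μ=-34, σ=19.5).

P(X > -13.44) = 1 - P(X ≤ -13.44)
                = 1 - F(-13.44)
                = 1 - 0.854141
                = 0.145859

So there's approximately a 14.6% chance that X exceeds -13.44.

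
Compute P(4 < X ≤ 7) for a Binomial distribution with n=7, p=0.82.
0.884585

We have X ~ Binomial(n=7, p=0.82).

To find P(4 < X ≤ 7), we use:
P(4 < X ≤ 7) = P(X ≤ 7) - P(X ≤ 4)
                 = F(7) - F(4)
                 = 1.000000 - 0.115415
                 = 0.884585

So there's approximately a 88.5% chance that X falls in this range.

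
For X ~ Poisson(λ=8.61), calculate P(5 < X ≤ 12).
0.760779

We have X ~ Poisson(λ=8.61).

To find P(5 < X ≤ 12), we use:
P(5 < X ≤ 12) = P(X ≤ 12) - P(X ≤ 5)
                 = F(12) - F(5)
                 = 0.902286 - 0.141507
                 = 0.760779

So there's approximately a 76.1% chance that X falls in this range.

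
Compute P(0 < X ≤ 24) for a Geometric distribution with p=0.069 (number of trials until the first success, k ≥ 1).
0.820199

We have X ~ Geometric(p=0.069) (number of trials until the first success, k ≥ 1).

To find P(0 < X ≤ 24), we use:
P(0 < X ≤ 24) = P(X ≤ 24) - P(X ≤ 0)
                 = F(24) - F(0)
                 = 0.820199 - 0.000000
                 = 0.820199

So there's approximately a 82.0% chance that X falls in this range.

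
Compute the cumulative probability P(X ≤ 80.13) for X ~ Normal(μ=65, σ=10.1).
0.932936

We have X ~ Normal(μ=65, σ=10.1).

The CDF gives us P(X ≤ k).

Using the CDF:
P(X ≤ 80.13) = 0.932936

This means there's approximately a 93.3% chance that X is at most 80.13.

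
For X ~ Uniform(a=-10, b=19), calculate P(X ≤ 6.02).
0.552414

We have X ~ Uniform(a=-10, b=19).

The CDF gives us P(X ≤ k).

Using the CDF:
P(X ≤ 6.02) = 0.552414

This means there's approximately a 55.2% chance that X is at most 6.02.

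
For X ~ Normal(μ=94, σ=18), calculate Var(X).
324.0000

We have X ~ Normal(μ=94, σ=18).

For a Normal distribution with μ=94, σ=18:
Var(X) = 324.0000

The variance measures the spread of the distribution around the mean.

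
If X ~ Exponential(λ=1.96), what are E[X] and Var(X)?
E[X] = 0.5102, Var(X) = 0.2603

We have X ~ Exponential(λ=1.96).

For an Exponential distribution with λ=1.96:

Expected value:
E[X] = 0.5102

Variance:
Var(X) = 0.2603

Standard deviation:
σ = √Var(X) = 0.5102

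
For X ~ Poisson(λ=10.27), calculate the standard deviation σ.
3.2047

We have X ~ Poisson(λ=10.27).

For a Poisson distribution with λ=10.27:
σ = √Var(X) = 3.2047

The standard deviation is the square root of the variance.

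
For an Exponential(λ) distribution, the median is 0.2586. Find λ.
λ = 2.6804

For X ~ Exponential(λ), the CDF is F(x) = 1 - e^(-λx).
The median m satisfies F(m) = 0.5:
1 - e^(-λm) = 0.5
e^(-λm) = 0.5
λm = ln(2)
m = ln(2) / λ

Given m = 0.2586:
λ = ln(2) / 0.2586 = 0.693147 / 0.2586 = 2.6804

Verification: ln(2) / 2.6804 = 0.2586 ✓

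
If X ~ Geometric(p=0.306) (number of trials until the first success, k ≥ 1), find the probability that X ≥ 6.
0.160989

We have X ~ Geometric(p=0.306) (number of trials until the first success, k ≥ 1).

For discrete distributions, P(X ≥ 6) = 1 - P(X ≤ 5).

P(X ≤ 5) = 0.839011
P(X ≥ 6) = 1 - 0.839011 = 0.160989

So there's approximately a 16.1% chance that X is at least 6.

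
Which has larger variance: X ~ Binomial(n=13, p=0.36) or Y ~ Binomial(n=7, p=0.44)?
X has larger variance (2.9952 > 1.7248)

Compute the variance for each distribution:

X ~ Binomial(n=13, p=0.36):
Var(X) = 2.9952

Y ~ Binomial(n=7, p=0.44):
Var(Y) = 1.7248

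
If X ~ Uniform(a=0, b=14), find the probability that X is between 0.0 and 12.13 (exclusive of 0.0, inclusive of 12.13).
0.866429

We have X ~ Uniform(a=0, b=14).

To find P(0.0 < X ≤ 12.13), we use:
P(0.0 < X ≤ 12.13) = P(X ≤ 12.13) - P(X ≤ 0.0)
                 = F(12.13) - F(0.0)
                 = 0.866429 - 0.000000
                 = 0.866429

So there's approximately a 86.6% chance that X falls in this range.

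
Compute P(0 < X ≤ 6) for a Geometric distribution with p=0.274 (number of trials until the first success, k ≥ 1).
0.853573

We have X ~ Geometric(p=0.274) (number of trials until the first success, k ≥ 1).

To find P(0 < X ≤ 6), we use:
P(0 < X ≤ 6) = P(X ≤ 6) - P(X ≤ 0)
                 = F(6) - F(0)
                 = 0.853573 - 0.000000
                 = 0.853573

So there's approximately a 85.4% chance that X falls in this range.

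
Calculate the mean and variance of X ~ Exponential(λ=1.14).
E[X] = 0.8772, Var(X) = 0.7695

We have X ~ Exponential(λ=1.14).

For an Exponential distribution with λ=1.14:

Expected value:
E[X] = 0.8772

Variance:
Var(X) = 0.7695

Standard deviation:
σ = √Var(X) = 0.8772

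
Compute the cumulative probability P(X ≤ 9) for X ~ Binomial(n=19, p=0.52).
0.429858

We have X ~ Binomial(n=19, p=0.52).

The CDF gives us P(X ≤ k).

Using the CDF:
P(X ≤ 9) = 0.429858

This means there's approximately a 43.0% chance that X is at most 9.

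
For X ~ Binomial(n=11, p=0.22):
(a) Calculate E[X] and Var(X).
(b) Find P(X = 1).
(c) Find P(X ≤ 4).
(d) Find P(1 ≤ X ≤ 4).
(a) E[X] = 2.4200, Var(X) = 1.8876
(b) P(X = 1) = 0.201726
(c) P(X ≤ 4) = 0.927738
(d) P(1 ≤ X ≤ 4) = 0.862719

We have X ~ Binomial(n=11, p=0.22).

(a) Moments:
E[X] = 2.4200
Var(X) = 1.8876
σ = √Var(X) = 1.3739

(b) Point probability using PMF:
P(X = 1) = 0.201726

(c) Cumulative probability using CDF:
P(X ≤ 4) = F(4) = 0.927738

(d) Range probability:
P(1 ≤ X ≤ 4) = P(X ≤ 4) - P(X ≤ 0)
                   = F(4) - F(0)
                   = 0.927738 - 0.065019
                   = 0.862719

This means approximately 86.3% of outcomes fall in the interval [1, 4].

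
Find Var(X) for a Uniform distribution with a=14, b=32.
27.0000

We have X ~ Uniform(a=14, b=32).

For a Uniform distribution with a=14, b=32:
Var(X) = 27.0000

The variance measures the spread of the distribution around the mean.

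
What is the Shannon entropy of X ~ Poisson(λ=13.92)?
2.7294 nats

We have X ~ Poisson(λ=13.92).

The Shannon entropy measures the uncertainty or information content of the distribution.

For a Poisson distribution with λ=13.92:
H(X) = 2.7294 nats

(In bits, this would be 3.9377 bits.)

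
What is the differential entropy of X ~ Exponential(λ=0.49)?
1.7133 nats

We have X ~ Exponential(λ=0.49).

The differential entropy measures the uncertainty or information content of the distribution.

For an Exponential distribution with λ=0.49:
h(X) = 1.7133 nats

(In bits, this would be 2.4718 bits.)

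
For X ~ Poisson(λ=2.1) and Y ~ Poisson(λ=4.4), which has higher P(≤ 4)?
X has higher probability (P(X ≤ 4) = 0.9379 > P(Y ≤ 4) = 0.5512)

Compute P(≤ 4) for each distribution:

X ~ Poisson(λ=2.1):
P(X ≤ 4) = 0.9379

Y ~ Poisson(λ=4.4):
P(Y ≤ 4) = 0.5512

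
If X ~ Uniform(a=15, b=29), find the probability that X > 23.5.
0.392857

We have X ~ Uniform(a=15, b=29).

P(X > 23.5) = 1 - P(X ≤ 23.5)
                = 1 - F(23.5)
                = 1 - 0.607143
                = 0.392857

So there's approximately a 39.3% chance that X exceeds 23.5.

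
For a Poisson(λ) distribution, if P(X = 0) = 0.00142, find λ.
λ = 6.5571

For a Poisson(λ) distribution, the PMF at 0 is:
P(X = 0) = λ^0 e^(-λ) / 0! = e^(-λ)

Given P(X = 0) = 0.00142:
e^(-λ) = 0.00142
-λ = ln(0.00142)
λ = -ln(0.00142) = 6.5571

Verification: e^(-6.5571) = 0.00142 ✓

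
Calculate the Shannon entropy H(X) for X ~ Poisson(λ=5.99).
2.2984 nats

We have X ~ Poisson(λ=5.99).

The Shannon entropy measures the uncertainty or information content of the distribution.

For a Poisson distribution with λ=5.99:
H(X) = 2.2984 nats

(In bits, this would be 3.3159 bits.)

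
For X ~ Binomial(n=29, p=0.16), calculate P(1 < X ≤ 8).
0.925743

We have X ~ Binomial(n=29, p=0.16).

To find P(1 < X ≤ 8), we use:
P(1 < X ≤ 8) = P(X ≤ 8) - P(X ≤ 1)
                 = F(8) - F(1)
                 = 0.967296 - 0.041553
                 = 0.925743

So there's approximately a 92.6% chance that X falls in this range.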